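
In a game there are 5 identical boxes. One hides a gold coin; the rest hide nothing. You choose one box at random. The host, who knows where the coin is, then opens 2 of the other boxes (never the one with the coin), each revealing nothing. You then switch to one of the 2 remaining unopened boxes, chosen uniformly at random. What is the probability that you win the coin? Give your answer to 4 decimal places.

Your original box holds the coin with probability 1/5, so the other 4 collectively hold it with probability 4/5.
The host can always find 2 empty boxes to open, so the reveals don't change that 4/5; it is now spread over the 2 remaining unopened boxes.
P(win by switching) = (4/5) · (1/2) = 2/5 ≈ 0.4000.

0.4000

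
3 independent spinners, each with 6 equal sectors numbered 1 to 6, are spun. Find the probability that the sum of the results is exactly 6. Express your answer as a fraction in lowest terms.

There are 6^3 = 216 equally likely outcomes.
The number of ordered 3-tuples from {1,…,6} summing to 6 is 10.
P(sum = 6) = 10/216 = 5/108.

5/108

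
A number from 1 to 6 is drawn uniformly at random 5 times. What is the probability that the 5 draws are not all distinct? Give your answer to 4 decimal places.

0.9074

P(all 5 different) = 6/6 · 5/6 · ··· · 2/6 ≈ 0.0926.
P(at least two equal) = 1 − 0.0926 = 0.9074.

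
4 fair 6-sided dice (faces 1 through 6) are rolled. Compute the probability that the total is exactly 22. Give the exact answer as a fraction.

There are 6^4 = 1296 equally likely outcomes.
The number of ordered 4-tuples from {1,…,6} summing to 22 is 10.
P(sum = 22) = 10/1296 = 5/648.

5/648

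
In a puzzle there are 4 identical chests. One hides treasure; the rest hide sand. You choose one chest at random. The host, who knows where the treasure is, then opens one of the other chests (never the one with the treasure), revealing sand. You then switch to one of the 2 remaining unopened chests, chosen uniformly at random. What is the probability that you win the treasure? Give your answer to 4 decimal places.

Your original chest holds the treasure with probability 1/4, so the other 3 collectively hold it with probability 3/4.
The host can always find an empty chest to open, so this doesn't change that 3/4; it is now spread over the 2 remaining unopened chests.
P(win by switching) = (3/4) · (1/2) = 3/8 ≈ 0.3750.

0.3750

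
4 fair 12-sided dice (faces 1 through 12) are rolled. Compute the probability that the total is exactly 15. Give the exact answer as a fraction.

There are 12^4 = 20736 equally likely outcomes.
The number of ordered 4-tuples from {1,…,12} summing to 15 is 364.
P(sum = 15) = 364/20736 = 91/5184.

91/5184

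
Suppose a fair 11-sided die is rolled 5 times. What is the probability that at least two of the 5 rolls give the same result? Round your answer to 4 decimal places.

0.6558

P(all 5 different) = 11/11 · 10/11 · ··· · 7/11 ≈ 0.3442.
P(at least two equal) = 1 − 0.3442 = 0.6558.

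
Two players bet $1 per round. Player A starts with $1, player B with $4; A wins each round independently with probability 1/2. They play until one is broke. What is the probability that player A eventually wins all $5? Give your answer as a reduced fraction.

1/5

With a fair step, P(i) = ½P(i−1) + ½P(i+1) with P(0)=0, P(5)=1 has the linear solution P(i) = i/5.
P(1) = 1/5.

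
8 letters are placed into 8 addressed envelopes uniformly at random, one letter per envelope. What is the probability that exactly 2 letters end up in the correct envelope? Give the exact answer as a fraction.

53/288

Choose which 2 of the 8 are fixed: C(8,2) = 28 ways.
The remaining 6 must have no fixed point: D(6) = 265.
P = 28·265/40320 = 53/288.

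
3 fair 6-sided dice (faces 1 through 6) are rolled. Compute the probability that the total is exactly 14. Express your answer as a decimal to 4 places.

0.0694

There are 6^3 = 216 equally likely outcomes.
The number of ordered 3-tuples from {1,…,6} summing to 14 is 15.
P(sum = 14) = 15/216 = 5/72 ≈ 0.0694.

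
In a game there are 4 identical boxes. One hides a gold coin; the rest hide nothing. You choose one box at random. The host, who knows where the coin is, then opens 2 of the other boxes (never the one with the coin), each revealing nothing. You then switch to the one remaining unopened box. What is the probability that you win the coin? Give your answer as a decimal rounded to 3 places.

Your original box holds the coin with probability 1/4, so the other 3 collectively hold it with probability 3/4.
The host can always find 2 empty boxes to open, so the reveals don't change that 3/4; it is now spread over the 1 remaining unopened box.
P(win by switching) = (3/4) · (1/1) = 3/4 ≈ 0.750.

0.750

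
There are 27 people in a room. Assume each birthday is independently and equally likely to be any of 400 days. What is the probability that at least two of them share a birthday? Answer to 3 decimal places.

It's easier to compute the probability that all 27 are distinct.
P(all distinct) = 400/400 · 399/400 · ··· · 374/400 ≈ 0.408.
So the probability of at least one match is 1 − 0.408 = 0.592.

0.592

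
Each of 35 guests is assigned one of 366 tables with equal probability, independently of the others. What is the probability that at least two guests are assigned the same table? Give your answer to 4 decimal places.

It's easier to compute the probability that all 35 are distinct.
P(all distinct) = 366/366 · 365/366 · ··· · 332/366 ≈ 0.1865.
So the probability of at least one match is 1 − 0.1865 = 0.8135.

0.8135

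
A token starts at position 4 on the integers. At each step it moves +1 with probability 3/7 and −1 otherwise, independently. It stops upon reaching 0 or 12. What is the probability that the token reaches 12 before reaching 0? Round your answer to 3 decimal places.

Let r = q/p = (4/7)/(3/7) = 4/3. The recurrence P(i) = p·P(i+1) + q·P(i−1) with P(0)=0, P(12)=1 gives P(i) = (1 − r^i)/(1 − r^12).
P(4) = (1 − (4/3)^4) / (1 − (4/3)^12) = 6561/92833 ≈ 0.071.

0.071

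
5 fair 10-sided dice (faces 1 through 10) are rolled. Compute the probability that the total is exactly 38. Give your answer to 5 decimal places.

There are 10^5 = 100000 equally likely outcomes.
The number of ordered 5-tuples from {1,…,10} summing to 38 is 1745.
P(sum = 38) = 1745/100000 = 349/20000 ≈ 0.01745.

0.01745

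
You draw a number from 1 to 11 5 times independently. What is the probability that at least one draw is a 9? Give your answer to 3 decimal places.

0.379

P(no draw is a 9) = (10/11)^5 ≈ 0.621.
P(at least one) = 1 − 0.621 = 0.379.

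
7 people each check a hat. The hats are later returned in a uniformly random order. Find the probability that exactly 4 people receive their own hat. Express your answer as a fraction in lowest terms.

1/72

Choose which 4 of the 7 are fixed: C(7,4) = 35 ways.
The remaining 3 must have no fixed point: D(3) = 2.
P = 35·2/5040 = 1/72.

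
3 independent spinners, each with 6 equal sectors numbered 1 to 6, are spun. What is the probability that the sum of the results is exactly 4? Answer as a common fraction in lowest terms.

There are 6^3 = 216 equally likely outcomes.
The number of ordered 3-tuples from {1,…,6} summing to 4 is 3.
P(sum = 4) = 3/216 = 1/72.

1/72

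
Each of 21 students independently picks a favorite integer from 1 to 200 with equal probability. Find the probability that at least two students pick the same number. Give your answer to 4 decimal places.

0.6631

It's easier to compute the probability that all 21 are distinct.
P(all distinct) = 200/200 · 199/200 · ··· · 180/200 ≈ 0.3369.
So the probability of at least one match is 1 − 0.3369 = 0.6631.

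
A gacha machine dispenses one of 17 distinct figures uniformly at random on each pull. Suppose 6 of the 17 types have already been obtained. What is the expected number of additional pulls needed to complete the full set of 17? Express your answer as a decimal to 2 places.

51.34

Starting from 6 distinct types, each trial gives a new one with probability (17−i)/17 when i types are held, so the wait for the next new type is 17/(17−i).
E = 17/11 + 17/10 + 17/9 + 17/8 + 17/7 + 17/6 + 17/5 + 17/4 + 17/3 + 17/2 + 17/1 = 1423087/27720 ≈ 51.34.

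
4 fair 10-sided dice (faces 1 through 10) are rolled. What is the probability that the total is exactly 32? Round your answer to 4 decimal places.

There are 10^4 = 10000 equally likely outcomes.
The number of ordered 4-tuples from {1,…,10} summing to 32 is 165.
P(sum = 32) = 165/10000 = 33/2000 ≈ 0.0165.

0.0165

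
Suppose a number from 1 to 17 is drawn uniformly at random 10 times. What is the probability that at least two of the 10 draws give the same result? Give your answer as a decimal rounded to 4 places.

P(all 10 different) = 17/17 · 16/17 · ··· · 8/17 ≈ 0.0350.
P(at least two equal) = 1 − 0.0350 = 0.9650.

0.9650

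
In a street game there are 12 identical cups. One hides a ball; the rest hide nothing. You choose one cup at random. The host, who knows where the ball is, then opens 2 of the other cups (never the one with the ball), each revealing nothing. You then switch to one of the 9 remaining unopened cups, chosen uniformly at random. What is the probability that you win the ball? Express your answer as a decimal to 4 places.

Your original cup holds the ball with probability 1/12, so the other 11 collectively hold it with probability 11/12.
The host can always find 2 empty cups to open, so the reveals don't change that 11/12; it is now spread over the 9 remaining unopened cups.
P(win by switching) = (11/12) · (1/9) = 11/108 ≈ 0.1019.

0.1019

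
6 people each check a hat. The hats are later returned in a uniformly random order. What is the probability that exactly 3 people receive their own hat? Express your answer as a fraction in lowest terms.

1/18

Choose which 3 of the 6 are fixed: C(6,3) = 20 ways.
The remaining 3 must have no fixed point: D(3) = 2.
P = 20·2/720 = 1/18.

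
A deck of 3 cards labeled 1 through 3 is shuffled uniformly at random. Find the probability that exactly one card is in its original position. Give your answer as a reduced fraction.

1/2

Choose which one is fixed: C(3,1) = 3 ways.
The remaining 2 must have no fixed point: D(2) = 1.
P = 3·1/6 = 1/2.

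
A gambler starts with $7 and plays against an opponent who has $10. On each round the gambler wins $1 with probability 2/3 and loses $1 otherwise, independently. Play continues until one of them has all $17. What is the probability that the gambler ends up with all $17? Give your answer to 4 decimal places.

0.9922

Let r = q/p = (1/3)/(2/3) = 1/2. The recurrence P(i) = p·P(i+1) + q·P(i−1) with P(0)=0, P(17)=1 gives P(i) = (1 − r^i)/(1 − r^17).
P(7) = (1 − (1/2)^7) / (1 − (1/2)^17) = 130048/131071 ≈ 0.9922.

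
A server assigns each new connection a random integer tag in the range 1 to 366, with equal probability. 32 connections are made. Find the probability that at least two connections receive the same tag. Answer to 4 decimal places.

It's easier to compute the probability that all 32 are distinct.
P(all distinct) = 366/366 · 365/366 · ··· · 335/366 ≈ 0.2476.
So the probability of at least one match is 1 − 0.2476 = 0.7524.

0.7524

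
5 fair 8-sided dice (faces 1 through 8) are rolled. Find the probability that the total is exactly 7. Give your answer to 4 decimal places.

0.0005

There are 8^5 = 32768 equally likely outcomes.
The number of ordered 5-tuples from {1,…,8} summing to 7 is 15.
P(sum = 7) = 15/32768 ≈ 0.0005.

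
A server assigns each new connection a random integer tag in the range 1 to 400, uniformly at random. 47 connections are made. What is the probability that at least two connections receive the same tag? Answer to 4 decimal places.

0.9400

It's easier to compute the probability that all 47 are distinct.
P(all distinct) = 400/400 · 399/400 · ··· · 354/400 ≈ 0.0600.
So the probability of at least one match is 1 − 0.0600 = 0.9400.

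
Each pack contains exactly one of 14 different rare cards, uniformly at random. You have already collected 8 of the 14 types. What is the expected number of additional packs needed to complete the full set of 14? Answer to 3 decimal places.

Starting from 8 distinct types, each trial gives a new one with probability (14−i)/14 when i types are held, so the wait for the next new type is 14/(14−i).
E = 14/6 + 14/5 + 14/4 + 14/3 + 14/2 + 14/1 = 343/10 ≈ 34.300.

34.300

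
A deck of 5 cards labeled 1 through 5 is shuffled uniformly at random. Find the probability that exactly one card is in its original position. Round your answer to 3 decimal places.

0.375

Choose which one is fixed: C(5,1) = 5 ways.
The remaining 4 must have no fixed point: D(4) = 9.
P = 5·9/120 = 3/8 ≈ 0.375.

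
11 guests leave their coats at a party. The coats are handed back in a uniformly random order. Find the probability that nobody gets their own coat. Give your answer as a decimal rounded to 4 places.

This is the derangement probability: permutations of 11 with no fixed point.
D(11) = 11! · (1 − 1/1! + 1/2! − ··· + (−1)^11/11!) = 14684570.
P = 14684570/39916800 = 1468457/3991680 ≈ 0.3679.

0.3679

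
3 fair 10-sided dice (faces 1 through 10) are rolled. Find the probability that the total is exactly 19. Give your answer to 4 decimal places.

There are 10^3 = 1000 equally likely outcomes.
The number of ordered 3-tuples from {1,…,10} summing to 19 is 69.
P(sum = 19) = 69/1000 ≈ 0.0690.

0.0690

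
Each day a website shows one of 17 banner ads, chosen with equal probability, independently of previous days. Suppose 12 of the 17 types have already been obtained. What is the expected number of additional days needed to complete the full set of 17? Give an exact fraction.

Starting from 12 distinct types, each trial gives a new one with probability (17−i)/17 when i types are held, so the wait for the next new type is 17/(17−i).
E = 17/5 + 17/4 + 17/3 + 17/2 + 17/1 = 2329/60.

2329/60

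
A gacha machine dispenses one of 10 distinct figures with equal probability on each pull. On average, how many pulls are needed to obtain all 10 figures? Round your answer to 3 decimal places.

29.290

After i distinct types are collected, each trial gives a new one with probability (10−i)/10, so the expected wait for the next new type is 10/(10−i).
E = 10/10 + 10/9 + 10/8 + 10/7 + 10/6 + 10/5 + 10/4 + 10/3 + 10/2 + 10/1 = 7381/252 ≈ 29.290.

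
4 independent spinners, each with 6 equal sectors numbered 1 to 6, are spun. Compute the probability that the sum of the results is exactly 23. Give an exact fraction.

There are 6^4 = 1296 equally likely outcomes.
The number of ordered 4-tuples from {1,…,6} summing to 23 is 4.
P(sum = 23) = 4/1296 = 1/324.

1/324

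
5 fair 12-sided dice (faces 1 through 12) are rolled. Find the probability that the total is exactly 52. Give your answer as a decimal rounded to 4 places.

There are 12^5 = 248832 equally likely outcomes.
The number of ordered 5-tuples from {1,…,12} summing to 52 is 495.
P(sum = 52) = 495/248832 = 55/27648 ≈ 0.0020.

0.0020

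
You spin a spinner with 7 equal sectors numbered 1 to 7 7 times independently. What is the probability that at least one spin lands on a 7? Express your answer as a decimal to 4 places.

P(no spin lands on a 7) = (6/7)^7 ≈ 0.3399.
P(at least one) = 1 − 0.3399 = 0.6601.

0.6601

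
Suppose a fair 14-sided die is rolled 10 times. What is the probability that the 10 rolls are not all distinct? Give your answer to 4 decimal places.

0.9874

P(all 10 different) = 14/14 · 13/14 · ··· · 5/14 ≈ 0.0126.
P(at least two equal) = 1 − 0.0126 = 0.9874.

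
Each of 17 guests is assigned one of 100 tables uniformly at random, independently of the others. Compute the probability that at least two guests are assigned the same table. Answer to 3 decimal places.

It's easier to compute the probability that all 17 are distinct.
P(all distinct) = 100/100 · 99/100 · ··· · 84/100 ≈ 0.237.
So the probability of at least one match is 1 − 0.237 = 0.763.

0.763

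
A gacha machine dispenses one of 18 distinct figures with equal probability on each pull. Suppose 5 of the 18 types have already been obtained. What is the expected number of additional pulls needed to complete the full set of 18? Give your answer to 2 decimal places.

Starting from 5 distinct types, each trial gives a new one with probability (18−i)/18 when i types are held, so the wait for the next new type is 18/(18−i).
E = 18/13 + 18/12 + 18/11 + 18/10 + 18/9 + 18/8 + 18/7 + 18/6 + 18/5 + 18/4 + 18/3 + 18/2 + 18/1 = 1145993/20020 ≈ 57.24.

57.24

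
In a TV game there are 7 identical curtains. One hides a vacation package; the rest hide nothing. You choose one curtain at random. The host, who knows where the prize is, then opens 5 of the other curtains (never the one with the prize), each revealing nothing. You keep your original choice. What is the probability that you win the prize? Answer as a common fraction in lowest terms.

1/7

The host can always open 5 empty curtains regardless of your choice, so the reveals give no information about your original curtain.
P(win by staying) = 1/7.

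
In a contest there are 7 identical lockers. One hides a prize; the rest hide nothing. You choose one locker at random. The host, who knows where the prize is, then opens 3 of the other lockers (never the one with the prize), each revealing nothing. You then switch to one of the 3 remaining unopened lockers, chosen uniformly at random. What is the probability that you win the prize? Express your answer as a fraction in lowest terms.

Your original locker holds the prize with probability 1/7, so the other 6 collectively hold it with probability 6/7.
The host can always find 3 empty lockers to open, so the reveals don't change that 6/7; it is now spread over the 3 remaining unopened lockers.
P(win by switching) = (6/7) · (1/3) = 2/7.

2/7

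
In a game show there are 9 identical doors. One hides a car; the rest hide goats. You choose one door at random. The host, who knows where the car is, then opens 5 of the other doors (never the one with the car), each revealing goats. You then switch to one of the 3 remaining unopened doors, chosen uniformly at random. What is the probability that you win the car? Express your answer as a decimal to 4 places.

Your original door holds the car with probability 1/9, so the other 8 collectively hold it with probability 8/9.
The host can always find 5 empty doors to open, so the reveals don't change that 8/9; it is now spread over the 3 remaining unopened doors.
P(win by switching) = (8/9) · (1/3) = 8/27 ≈ 0.2963.

0.2963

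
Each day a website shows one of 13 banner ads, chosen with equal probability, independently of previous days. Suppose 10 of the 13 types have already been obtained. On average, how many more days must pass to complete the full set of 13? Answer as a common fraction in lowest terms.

143/6

Starting from 10 distinct types, each trial gives a new one with probability (13−i)/13 when i types are held, so the wait for the next new type is 13/(13−i).
E = 13/3 + 13/2 + 13/1 = 143/6.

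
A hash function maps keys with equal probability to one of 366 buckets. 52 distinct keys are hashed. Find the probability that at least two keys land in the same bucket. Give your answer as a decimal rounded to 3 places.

0.978

It's easier to compute the probability that all 52 are distinct.
P(all distinct) = 366/366 · 365/366 · ··· · 315/366 ≈ 0.022.
So the probability of at least one match is 1 − 0.022 = 0.978.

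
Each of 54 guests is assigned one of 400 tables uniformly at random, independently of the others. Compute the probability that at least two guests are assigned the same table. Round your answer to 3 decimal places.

It's easier to compute the probability that all 54 are distinct.
P(all distinct) = 400/400 · 399/400 · ··· · 347/400 ≈ 0.024.
So the probability of at least one match is 1 − 0.024 = 0.976.

0.976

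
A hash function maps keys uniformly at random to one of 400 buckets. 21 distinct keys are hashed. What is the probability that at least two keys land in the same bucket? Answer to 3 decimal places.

0.414

It's easier to compute the probability that all 21 are distinct.
P(all distinct) = 400/400 · 399/400 · ··· · 380/400 ≈ 0.586.
So the probability of at least one match is 1 − 0.586 = 0.414.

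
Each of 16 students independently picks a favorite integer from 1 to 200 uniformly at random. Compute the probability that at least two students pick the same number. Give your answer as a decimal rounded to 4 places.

0.4600

It's easier to compute the probability that all 16 are distinct.
P(all distinct) = 200/200 · 199/200 · ··· · 185/200 ≈ 0.5400.
So the probability of at least one match is 1 − 0.5400 = 0.4600.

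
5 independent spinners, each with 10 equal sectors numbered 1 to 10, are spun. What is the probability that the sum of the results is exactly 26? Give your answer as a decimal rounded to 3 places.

There are 10^5 = 100000 equally likely outcomes.
The number of ordered 5-tuples from {1,…,10} summing to 26 is 5875.
P(sum = 26) = 5875/100000 = 47/800 ≈ 0.059.

0.059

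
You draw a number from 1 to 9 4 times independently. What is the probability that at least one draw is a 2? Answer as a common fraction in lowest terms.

2465/6561

P(no draw is a 2) = (8/9)^4 = 4096/6561.
P(at least one) = 1 − 4096/6561 = 2465/6561.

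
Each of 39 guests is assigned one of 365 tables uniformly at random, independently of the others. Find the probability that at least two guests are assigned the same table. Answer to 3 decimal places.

0.878

It's easier to compute the probability that all 39 are distinct.
P(all distinct) = 365/365 · 364/365 · ··· · 327/365 ≈ 0.122.
So the probability of at least one match is 1 − 0.122 = 0.878.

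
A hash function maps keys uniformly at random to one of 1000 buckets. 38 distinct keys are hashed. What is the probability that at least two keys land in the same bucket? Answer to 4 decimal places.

0.5093

It's easier to compute the probability that all 38 are distinct.
P(all distinct) = 1000/1000 · 999/1000 · ··· · 963/1000 ≈ 0.4907.
So the probability of at least one match is 1 − 0.4907 = 0.5093.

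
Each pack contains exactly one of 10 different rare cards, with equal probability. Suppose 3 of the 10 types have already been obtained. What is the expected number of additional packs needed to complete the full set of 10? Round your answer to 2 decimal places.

25.93

Starting from 3 distinct types, each trial gives a new one with probability (10−i)/10 when i types are held, so the wait for the next new type is 10/(10−i).
E = 10/7 + 10/6 + 10/5 + 10/4 + 10/3 + 10/2 + 10/1 = 363/14 ≈ 25.93.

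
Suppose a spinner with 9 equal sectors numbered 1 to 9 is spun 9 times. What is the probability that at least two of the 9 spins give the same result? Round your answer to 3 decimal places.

P(all 9 different) = 9/9 · 8/9 · ··· · 1/9 ≈ 0.001.
P(at least two equal) = 1 − 0.001 = 0.999.

0.999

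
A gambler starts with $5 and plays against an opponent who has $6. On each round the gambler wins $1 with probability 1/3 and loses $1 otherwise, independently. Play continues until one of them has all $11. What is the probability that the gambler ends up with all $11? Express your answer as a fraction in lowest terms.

Let r = q/p = (2/3)/(1/3) = 2. The recurrence P(i) = p·P(i+1) + q·P(i−1) with P(0)=0, P(11)=1 gives P(i) = (1 − r^i)/(1 − r^11).
P(5) = (1 − (2)^5) / (1 − (2)^11) = 31/2047.

31/2047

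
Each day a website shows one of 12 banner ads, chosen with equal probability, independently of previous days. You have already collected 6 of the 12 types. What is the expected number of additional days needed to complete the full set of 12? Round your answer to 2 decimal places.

Starting from 6 distinct types, each trial gives a new one with probability (12−i)/12 when i types are held, so the wait for the next new type is 12/(12−i).
E = 12/6 + 12/5 + 12/4 + 12/3 + 12/2 + 12/1 = 147/5 ≈ 29.40.

29.40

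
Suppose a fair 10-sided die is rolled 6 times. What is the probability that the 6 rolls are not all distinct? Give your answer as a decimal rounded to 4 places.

0.8488

P(all 6 different) = 10/10 · 9/10 · ··· · 5/10 ≈ 0.1512.
P(at least two equal) = 1 − 0.1512 = 0.8488.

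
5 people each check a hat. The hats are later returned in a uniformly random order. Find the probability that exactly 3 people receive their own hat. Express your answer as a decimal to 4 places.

Choose which 3 of the 5 are fixed: C(5,3) = 10 ways.
The remaining 2 must have no fixed point: D(2) = 1.
P = 10·1/120 = 1/12 ≈ 0.0833.

0.0833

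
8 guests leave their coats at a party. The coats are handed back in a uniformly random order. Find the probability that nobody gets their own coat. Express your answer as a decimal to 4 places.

0.3679

This is the derangement probability: permutations of 8 with no fixed point.
D(8) = 8! · (1 − 1/1! + 1/2! − ··· + (−1)^8/8!) = 14833.
P = 14833/40320 = 2119/5760 ≈ 0.3679.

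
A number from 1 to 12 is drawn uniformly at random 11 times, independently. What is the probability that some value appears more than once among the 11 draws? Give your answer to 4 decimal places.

0.9994

P(all 11 different) = 12/12 · 11/12 · ··· · 2/12 ≈ 0.0006.
P(at least two equal) = 1 − 0.0006 = 0.9994.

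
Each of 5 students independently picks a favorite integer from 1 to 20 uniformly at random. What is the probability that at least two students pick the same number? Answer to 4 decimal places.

It's easier to compute the probability that all 5 are distinct.
P(all distinct) = 20/20 · 19/20 · ··· · 16/20 ≈ 0.5814.
So the probability of at least one match is 1 − 0.5814 = 0.4186.

0.4186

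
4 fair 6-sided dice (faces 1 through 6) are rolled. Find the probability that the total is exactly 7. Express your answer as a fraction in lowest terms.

There are 6^4 = 1296 equally likely outcomes.
The number of ordered 4-tuples from {1,…,6} summing to 7 is 20.
P(sum = 7) = 20/1296 = 5/324.

5/324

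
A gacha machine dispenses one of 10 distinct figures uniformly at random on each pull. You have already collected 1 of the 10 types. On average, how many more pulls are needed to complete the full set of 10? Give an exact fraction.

Starting from 1 distinct type, each trial gives a new one with probability (10−i)/10 when i types are held, so the wait for the next new type is 10/(10−i).
E = 10/9 + 10/8 + 10/7 + 10/6 + 10/5 + 10/4 + 10/3 + 10/2 + 10/1 = 7129/252.

7129/252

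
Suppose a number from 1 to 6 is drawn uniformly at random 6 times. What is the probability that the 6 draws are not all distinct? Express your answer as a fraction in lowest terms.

P(all 6 different) = 6/6 · 5/6 · ··· · 1/6 = 5/324.
P(at least two equal) = 1 − 5/324 = 319/324.

319/324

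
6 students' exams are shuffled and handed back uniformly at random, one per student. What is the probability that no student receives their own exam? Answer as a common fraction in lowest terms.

53/144

This is the derangement probability: permutations of 6 with no fixed point.
D(6) = 6! · (1 − 1/1! + 1/2! − ··· + (−1)^6/6!) = 265.
P = 265/720 = 53/144.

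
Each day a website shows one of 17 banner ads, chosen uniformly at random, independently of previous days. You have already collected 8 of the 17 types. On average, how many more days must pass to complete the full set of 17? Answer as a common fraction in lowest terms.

121193/2520

Starting from 8 distinct types, each trial gives a new one with probability (17−i)/17 when i types are held, so the wait for the next new type is 17/(17−i).
E = 17/9 + 17/8 + 17/7 + 17/6 + 17/5 + 17/4 + 17/3 + 17/2 + 17/1 = 121193/2520.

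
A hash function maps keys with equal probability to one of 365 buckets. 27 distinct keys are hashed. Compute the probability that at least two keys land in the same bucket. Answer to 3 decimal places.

0.627

It's easier to compute the probability that all 27 are distinct.
P(all distinct) = 365/365 · 364/365 · ··· · 339/365 ≈ 0.373.
So the probability of at least one match is 1 − 0.373 = 0.627.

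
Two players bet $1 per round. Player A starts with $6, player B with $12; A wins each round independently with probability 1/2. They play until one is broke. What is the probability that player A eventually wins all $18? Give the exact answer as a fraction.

1/3

With a fair step, P(i) = ½P(i−1) + ½P(i+1) with P(0)=0, P(18)=1 has the linear solution P(i) = i/18.
P(6) = 6/18 = 1/3.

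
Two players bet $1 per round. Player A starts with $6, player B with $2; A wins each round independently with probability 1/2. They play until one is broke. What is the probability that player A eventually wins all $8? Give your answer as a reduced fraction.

With a fair step, P(i) = ½P(i−1) + ½P(i+1) with P(0)=0, P(8)=1 has the linear solution P(i) = i/8.
P(6) = 6/8 = 3/4.

3/4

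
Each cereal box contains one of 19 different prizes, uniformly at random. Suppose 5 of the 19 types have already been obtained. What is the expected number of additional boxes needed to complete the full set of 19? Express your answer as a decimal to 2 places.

61.78

Starting from 5 distinct types, each trial gives a new one with probability (19−i)/19 when i types are held, so the wait for the next new type is 19/(19−i).
E = 19/14 + 19/13 + 19/12 + 19/11 + 19/10 + 19/9 + 19/8 + 19/7 + 19/6 + 19/5 + 19/4 + 19/3 + 19/2 + 19/1 = 22262927/360360 ≈ 61.78.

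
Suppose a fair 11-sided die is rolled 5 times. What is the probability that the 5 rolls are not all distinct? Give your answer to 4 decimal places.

0.6558

P(all 5 different) = 11/11 · 10/11 · ··· · 7/11 ≈ 0.3442.
P(at least two equal) = 1 − 0.3442 = 0.6558.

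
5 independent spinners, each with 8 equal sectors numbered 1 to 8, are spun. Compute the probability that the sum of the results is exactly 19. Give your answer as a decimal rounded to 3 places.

There are 8^5 = 32768 equally likely outcomes.
The number of ordered 5-tuples from {1,…,8} summing to 19 is 2010.
P(sum = 19) = 2010/32768 = 1005/16384 ≈ 0.061.

0.061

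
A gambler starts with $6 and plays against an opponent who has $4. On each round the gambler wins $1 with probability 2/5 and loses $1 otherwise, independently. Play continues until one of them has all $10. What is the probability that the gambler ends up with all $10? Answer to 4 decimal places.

Let r = q/p = (3/5)/(2/5) = 3/2. The recurrence P(i) = p·P(i+1) + q·P(i−1) with P(0)=0, P(10)=1 gives P(i) = (1 − r^i)/(1 − r^10).
P(6) = (1 − (3/2)^6) / (1 − (3/2)^10) = 2128/11605 ≈ 0.1834.

0.1834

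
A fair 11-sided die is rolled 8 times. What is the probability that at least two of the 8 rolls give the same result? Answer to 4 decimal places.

P(all 8 different) = 11/11 · 10/11 · ··· · 4/11 ≈ 0.0310.
P(at least two equal) = 1 − 0.0310 = 0.9690.

0.9690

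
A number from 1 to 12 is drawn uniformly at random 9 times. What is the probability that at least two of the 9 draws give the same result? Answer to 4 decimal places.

P(all 9 different) = 12/12 · 11/12 · ··· · 4/12 ≈ 0.0155.
P(at least two equal) = 1 − 0.0155 = 0.9845.

0.9845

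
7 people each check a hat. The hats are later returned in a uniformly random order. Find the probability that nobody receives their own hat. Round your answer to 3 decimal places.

0.368

This is the derangement probability: permutations of 7 with no fixed point.
D(7) = 7! · (1 − 1/1! + 1/2! − ··· + (−1)^7/7!) = 1854.
P = 1854/5040 = 103/280 ≈ 0.368.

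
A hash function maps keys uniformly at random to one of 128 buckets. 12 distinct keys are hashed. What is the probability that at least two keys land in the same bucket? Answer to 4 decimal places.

0.4125

It's easier to compute the probability that all 12 are distinct.
P(all distinct) = 128/128 · 127/128 · ··· · 117/128 ≈ 0.5875.
So the probability of at least one match is 1 − 0.5875 = 0.4125.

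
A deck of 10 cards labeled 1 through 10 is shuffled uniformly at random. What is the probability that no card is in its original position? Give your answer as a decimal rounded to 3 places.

This is the derangement probability: permutations of 10 with no fixed point.
D(10) = 10! · (1 − 1/1! + 1/2! − ··· + (−1)^10/10!) = 1334961.
P = 1334961/3628800 = 16481/44800 ≈ 0.368.

0.368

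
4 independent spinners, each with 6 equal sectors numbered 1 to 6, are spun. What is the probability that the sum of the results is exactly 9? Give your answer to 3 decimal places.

0.043

There are 6^4 = 1296 equally likely outcomes.
The number of ordered 4-tuples from {1,…,6} summing to 9 is 56.
P(sum = 9) = 56/1296 = 7/162 ≈ 0.043.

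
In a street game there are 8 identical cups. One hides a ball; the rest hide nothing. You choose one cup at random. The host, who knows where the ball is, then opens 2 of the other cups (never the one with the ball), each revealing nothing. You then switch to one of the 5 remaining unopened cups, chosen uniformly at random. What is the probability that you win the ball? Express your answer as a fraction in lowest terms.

Your original cup holds the ball with probability 1/8, so the other 7 collectively hold it with probability 7/8.
The host can always find 2 empty cups to open, so the reveals don't change that 7/8; it is now spread over the 5 remaining unopened cups.
P(win by switching) = (7/8) · (1/5) = 7/40.

7/40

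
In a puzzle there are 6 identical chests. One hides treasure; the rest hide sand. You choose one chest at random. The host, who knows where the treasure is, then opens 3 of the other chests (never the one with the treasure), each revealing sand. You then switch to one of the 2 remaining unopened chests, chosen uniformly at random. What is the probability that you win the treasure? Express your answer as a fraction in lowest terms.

Your original chest holds the treasure with probability 1/6, so the other 5 collectively hold it with probability 5/6.
The host can always find 3 empty chests to open, so the reveals don't change that 5/6; it is now spread over the 2 remaining unopened chests.
P(win by switching) = (5/6) · (1/2) = 5/12.

5/12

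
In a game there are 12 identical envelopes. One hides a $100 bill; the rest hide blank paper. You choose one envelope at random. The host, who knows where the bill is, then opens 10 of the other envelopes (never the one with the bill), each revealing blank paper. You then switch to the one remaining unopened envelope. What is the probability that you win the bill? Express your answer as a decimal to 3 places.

Your original envelope holds the bill with probability 1/12, so the other 11 collectively hold it with probability 11/12.
The host can always find 10 empty envelopes to open, so the reveals don't change that 11/12; it is now spread over the 1 remaining unopened envelope.
P(win by switching) = (11/12) · (1/1) = 11/12 ≈ 0.917.

0.917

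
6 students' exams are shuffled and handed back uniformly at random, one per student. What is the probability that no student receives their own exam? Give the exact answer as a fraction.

53/144

This is the derangement probability: permutations of 6 with no fixed point.
D(6) = 6! · (1 − 1/1! + 1/2! − ··· + (−1)^6/6!) = 265.
P = 265/720 = 53/144.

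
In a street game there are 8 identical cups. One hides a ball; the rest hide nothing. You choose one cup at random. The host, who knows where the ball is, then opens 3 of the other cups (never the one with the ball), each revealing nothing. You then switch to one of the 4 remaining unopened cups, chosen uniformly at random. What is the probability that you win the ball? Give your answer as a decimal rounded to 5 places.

Your original cup holds the ball with probability 1/8, so the other 7 collectively hold it with probability 7/8.
The host can always find 3 empty cups to open, so the reveals don't change that 7/8; it is now spread over the 4 remaining unopened cups.
P(win by switching) = (7/8) · (1/4) = 7/32 ≈ 0.21875.

0.21875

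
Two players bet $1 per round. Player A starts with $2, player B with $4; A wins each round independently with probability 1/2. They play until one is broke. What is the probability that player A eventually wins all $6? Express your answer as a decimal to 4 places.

With a fair step, P(i) = ½P(i−1) + ½P(i+1) with P(0)=0, P(6)=1 has the linear solution P(i) = i/6.
P(2) = 2/6 = 1/3 ≈ 0.3333.

0.3333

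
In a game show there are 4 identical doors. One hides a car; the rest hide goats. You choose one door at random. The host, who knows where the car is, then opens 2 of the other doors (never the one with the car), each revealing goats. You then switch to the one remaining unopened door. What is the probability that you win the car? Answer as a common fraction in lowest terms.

3/4

Your original door holds the car with probability 1/4, so the other 3 collectively hold it with probability 3/4.
The host can always find 2 empty doors to open, so the reveals don't change that 3/4; it is now spread over the 1 remaining unopened door.
P(win by switching) = (3/4) · (1/1) = 3/4.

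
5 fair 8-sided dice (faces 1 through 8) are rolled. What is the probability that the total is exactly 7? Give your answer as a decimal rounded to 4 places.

0.0005

There are 8^5 = 32768 equally likely outcomes.
The number of ordered 5-tuples from {1,…,8} summing to 7 is 15.
P(sum = 7) = 15/32768 ≈ 0.0005.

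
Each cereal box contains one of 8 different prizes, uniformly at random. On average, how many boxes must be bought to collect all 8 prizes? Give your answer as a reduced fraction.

761/35

After i distinct types are collected, each trial gives a new one with probability (8−i)/8, so the expected wait for the next new type is 8/(8−i).
E = 8/8 + 8/7 + 8/6 + 8/5 + 8/4 + 8/3 + 8/2 + 8/1 = 761/35.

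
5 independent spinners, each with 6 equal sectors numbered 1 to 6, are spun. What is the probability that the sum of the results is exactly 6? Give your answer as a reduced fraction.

There are 6^5 = 7776 equally likely outcomes.
The number of ordered 5-tuples from {1,…,6} summing to 6 is 5.
P(sum = 6) = 5/7776.

5/7776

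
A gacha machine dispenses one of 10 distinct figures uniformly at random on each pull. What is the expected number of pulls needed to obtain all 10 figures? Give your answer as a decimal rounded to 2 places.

29.29

After i distinct types are collected, each trial gives a new one with probability (10−i)/10, so the expected wait for the next new type is 10/(10−i).
E = 10/10 + 10/9 + 10/8 + 10/7 + 10/6 + 10/5 + 10/4 + 10/3 + 10/2 + 10/1 = 7381/252 ≈ 29.29.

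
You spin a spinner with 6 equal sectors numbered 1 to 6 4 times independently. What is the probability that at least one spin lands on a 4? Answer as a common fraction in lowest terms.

671/1296

P(no spin lands on a 4) = (5/6)^4 = 625/1296.
P(at least one) = 1 − 625/1296 = 671/1296.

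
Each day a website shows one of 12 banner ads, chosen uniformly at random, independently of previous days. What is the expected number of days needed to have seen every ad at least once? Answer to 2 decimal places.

37.24

After i distinct types are collected, each trial gives a new one with probability (12−i)/12, so the expected wait for the next new type is 12/(12−i).
E = 12/12 + 12/11 + 12/10 + 12/9 + 12/8 + 12/7 + 12/6 + 12/5 + 12/4 + 12/3 + 12/2 + 12/1 = 86021/2310 ≈ 37.24.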